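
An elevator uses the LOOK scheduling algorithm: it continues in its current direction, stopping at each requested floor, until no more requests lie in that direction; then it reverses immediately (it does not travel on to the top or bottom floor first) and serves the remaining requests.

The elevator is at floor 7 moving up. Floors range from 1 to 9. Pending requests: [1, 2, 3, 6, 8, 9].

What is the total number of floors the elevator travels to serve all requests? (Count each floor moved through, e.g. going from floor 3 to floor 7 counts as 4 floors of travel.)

Answer: 10

Derivation:
Start at floor 7 moving up, LOOK stop order: [8, 9, 6, 3, 2, 1]
  7 → 8: |8-7| = 1, total = 1
  8 → 9: |9-8| = 1, total = 2
  9 → 6: |6-9| = 3, total = 5
  6 → 3: |3-6| = 3, total = 8
  3 → 2: |2-3| = 1, total = 9
  2 → 1: |1-2| = 1, total = 10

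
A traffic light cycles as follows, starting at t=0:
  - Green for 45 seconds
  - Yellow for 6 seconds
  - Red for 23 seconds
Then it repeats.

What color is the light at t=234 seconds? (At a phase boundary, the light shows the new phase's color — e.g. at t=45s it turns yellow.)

Answer: green

Derivation:
Cycle length = 45 + 6 + 23 = 74s
t = 234, phase_t = 234 mod 74 = 12
12 < 45 (green end) → GREEN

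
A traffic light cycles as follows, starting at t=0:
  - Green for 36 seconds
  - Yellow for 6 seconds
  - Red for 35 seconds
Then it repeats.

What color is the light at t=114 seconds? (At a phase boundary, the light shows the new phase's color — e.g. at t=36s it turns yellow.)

Cycle length = 36 + 6 + 35 = 77s
t = 114, phase_t = 114 mod 77 = 37
36 <= 37 < 42 (yellow end) → YELLOW

Answer: yellow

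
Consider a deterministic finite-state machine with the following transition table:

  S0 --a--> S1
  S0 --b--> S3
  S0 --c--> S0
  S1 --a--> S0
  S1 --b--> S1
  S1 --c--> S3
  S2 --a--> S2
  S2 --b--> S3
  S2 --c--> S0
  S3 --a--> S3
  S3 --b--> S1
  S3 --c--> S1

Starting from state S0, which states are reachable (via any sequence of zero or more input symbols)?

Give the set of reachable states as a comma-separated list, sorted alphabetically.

Answer: S0, S1, S3

Derivation:
BFS from S0:
  visit S0: S0--a-->S1 (new), S0--b-->S3 (new), S0--c-->S0 (seen)
  visit S1: S1--a-->S0 (seen), S1--b-->S1 (seen), S1--c-->S3 (seen)
  visit S3: S3--a-->S3 (seen), S3--b-->S1 (seen), S3--c-->S1 (seen)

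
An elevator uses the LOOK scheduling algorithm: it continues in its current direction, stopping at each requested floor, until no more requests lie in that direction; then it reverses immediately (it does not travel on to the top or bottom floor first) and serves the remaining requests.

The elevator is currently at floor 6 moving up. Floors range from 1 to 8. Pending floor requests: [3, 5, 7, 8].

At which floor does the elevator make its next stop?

Answer: 7

Derivation:
Current floor: 6, direction: up
Requests above: [7, 8]
Requests below: [3, 5]
Moving up and requests lie above → nearest above is min([7, 8]) = 7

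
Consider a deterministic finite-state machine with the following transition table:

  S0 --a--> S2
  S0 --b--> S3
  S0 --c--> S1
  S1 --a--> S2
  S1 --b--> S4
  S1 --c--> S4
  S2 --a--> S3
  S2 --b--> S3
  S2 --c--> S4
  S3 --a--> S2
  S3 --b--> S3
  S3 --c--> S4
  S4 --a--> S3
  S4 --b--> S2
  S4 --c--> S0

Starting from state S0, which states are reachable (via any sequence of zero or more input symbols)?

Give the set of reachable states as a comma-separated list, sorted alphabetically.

BFS from S0:
  visit S0: S0--a-->S2 (new), S0--b-->S3 (new), S0--c-->S1 (new)
  visit S2: S2--a-->S3 (seen), S2--b-->S3 (seen), S2--c-->S4 (new)
  visit S3: S3--a-->S2 (seen), S3--b-->S3 (seen), S3--c-->S4 (seen)
  visit S1: S1--a-->S2 (seen), S1--b-->S4 (seen), S1--c-->S4 (seen)
  visit S4: S4--a-->S3 (seen), S4--b-->S2 (seen), S4--c-->S0 (seen)

Answer: S0, S1, S2, S3, S4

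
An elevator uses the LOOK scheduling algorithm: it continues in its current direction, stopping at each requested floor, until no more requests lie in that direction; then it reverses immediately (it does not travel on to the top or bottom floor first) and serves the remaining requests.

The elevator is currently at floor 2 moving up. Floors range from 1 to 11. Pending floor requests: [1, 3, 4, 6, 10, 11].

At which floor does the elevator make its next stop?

Answer: 3

Derivation:
Current floor: 2, direction: up
Requests above: [3, 4, 6, 10, 11]
Requests below: [1]
Moving up and requests lie above → nearest above is min([3, 4, 6, 10, 11]) = 3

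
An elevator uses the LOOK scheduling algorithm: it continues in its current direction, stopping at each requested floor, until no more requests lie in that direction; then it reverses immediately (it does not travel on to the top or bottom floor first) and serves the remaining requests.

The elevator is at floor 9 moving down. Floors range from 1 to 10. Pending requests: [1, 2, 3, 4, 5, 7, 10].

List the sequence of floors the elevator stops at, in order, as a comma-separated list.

Answer: 7, 5, 4, 3, 2, 1, 10

Derivation:
Current: 9, moving DOWN
Serve below first (descending): [7, 5, 4, 3, 2, 1]
Then reverse, serve above (ascending): [10]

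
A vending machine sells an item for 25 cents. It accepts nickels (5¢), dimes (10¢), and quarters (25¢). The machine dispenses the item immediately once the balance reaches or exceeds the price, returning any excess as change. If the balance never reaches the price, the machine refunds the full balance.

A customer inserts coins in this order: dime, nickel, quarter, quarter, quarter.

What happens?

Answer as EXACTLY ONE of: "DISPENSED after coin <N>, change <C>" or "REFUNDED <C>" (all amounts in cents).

Answer: DISPENSED after coin 3, change 15

Derivation:
Price: 25¢
Coin 1 (dime, 10¢): balance = 10¢
Coin 2 (nickel, 5¢): balance = 15¢
Coin 3 (quarter, 25¢): balance = 40¢
  → balance >= price → DISPENSE, change = 40 - 25 = 15¢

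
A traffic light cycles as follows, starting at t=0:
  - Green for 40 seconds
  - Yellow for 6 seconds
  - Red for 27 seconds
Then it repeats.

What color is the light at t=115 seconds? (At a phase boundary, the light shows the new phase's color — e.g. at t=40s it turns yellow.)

Cycle length = 40 + 6 + 27 = 73s
t = 115, phase_t = 115 mod 73 = 42
40 <= 42 < 46 (yellow end) → YELLOW

Answer: yellow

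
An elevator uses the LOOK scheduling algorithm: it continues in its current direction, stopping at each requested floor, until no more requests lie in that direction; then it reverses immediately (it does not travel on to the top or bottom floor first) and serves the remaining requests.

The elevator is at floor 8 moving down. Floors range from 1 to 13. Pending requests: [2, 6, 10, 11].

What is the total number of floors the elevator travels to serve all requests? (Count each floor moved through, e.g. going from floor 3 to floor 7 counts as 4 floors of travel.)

Start at floor 8 moving down, LOOK stop order: [6, 2, 10, 11]
  8 → 6: |6-8| = 2, total = 2
  6 → 2: |2-6| = 4, total = 6
  2 → 10: |10-2| = 8, total = 14
  10 → 11: |11-10| = 1, total = 15

Answer: 15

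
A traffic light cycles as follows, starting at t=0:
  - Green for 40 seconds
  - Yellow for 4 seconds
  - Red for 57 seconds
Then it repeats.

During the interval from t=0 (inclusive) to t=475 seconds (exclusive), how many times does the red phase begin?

Cycle = 40+4+57 = 101s
red phase starts at t = k*101 + 44 for k=0,1,2,...
Need k*101+44 < 475 → k < 4.267
k ∈ {0, ..., 4} → 5 starts

Answer: 5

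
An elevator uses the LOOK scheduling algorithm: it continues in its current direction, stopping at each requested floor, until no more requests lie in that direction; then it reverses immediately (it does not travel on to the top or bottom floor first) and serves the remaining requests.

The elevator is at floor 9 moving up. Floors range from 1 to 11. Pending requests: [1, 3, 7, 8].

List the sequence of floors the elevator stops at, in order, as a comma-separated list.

Current: 9, moving UP
Serve above first (ascending): []
Then reverse, serve below (descending): [8, 7, 3, 1]

Answer: 8, 7, 3, 1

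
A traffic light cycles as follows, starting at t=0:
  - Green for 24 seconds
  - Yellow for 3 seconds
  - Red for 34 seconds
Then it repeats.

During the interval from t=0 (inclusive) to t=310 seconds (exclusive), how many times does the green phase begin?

Answer: 6

Derivation:
Cycle = 24+3+34 = 61s
green phase starts at t = k*61 + 0 for k=0,1,2,...
Need k*61+0 < 310 → k < 5.082
k ∈ {0, ..., 5} → 6 starts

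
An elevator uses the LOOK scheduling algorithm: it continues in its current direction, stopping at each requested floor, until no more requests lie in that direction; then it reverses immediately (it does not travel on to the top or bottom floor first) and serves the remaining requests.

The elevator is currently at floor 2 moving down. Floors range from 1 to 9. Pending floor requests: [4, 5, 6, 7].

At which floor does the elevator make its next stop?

Current floor: 2, direction: down
Requests above: [4, 5, 6, 7]
Requests below: []
Moving down but no requests below → reverse; nearest above is min([4, 5, 6, 7]) = 4

Answer: 4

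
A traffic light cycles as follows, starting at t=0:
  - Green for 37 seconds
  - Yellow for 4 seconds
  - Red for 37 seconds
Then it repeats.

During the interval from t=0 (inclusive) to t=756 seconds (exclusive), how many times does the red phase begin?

Cycle = 37+4+37 = 78s
red phase starts at t = k*78 + 41 for k=0,1,2,...
Need k*78+41 < 756 → k < 9.167
k ∈ {0, ..., 9} → 10 starts

Answer: 10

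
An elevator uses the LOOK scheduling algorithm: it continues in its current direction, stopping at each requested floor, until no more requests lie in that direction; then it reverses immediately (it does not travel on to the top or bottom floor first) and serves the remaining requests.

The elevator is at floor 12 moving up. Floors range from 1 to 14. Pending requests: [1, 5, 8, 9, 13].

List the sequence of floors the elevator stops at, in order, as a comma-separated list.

Answer: 13, 9, 8, 5, 1

Derivation:
Current: 12, moving UP
Serve above first (ascending): [13]
Then reverse, serve below (descending): [9, 8, 5, 1]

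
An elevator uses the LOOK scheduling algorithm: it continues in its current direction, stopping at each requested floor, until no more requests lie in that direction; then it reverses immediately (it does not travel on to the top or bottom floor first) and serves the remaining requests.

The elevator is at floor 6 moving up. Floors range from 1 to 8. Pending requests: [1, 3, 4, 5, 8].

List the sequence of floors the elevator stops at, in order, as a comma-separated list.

Current: 6, moving UP
Serve above first (ascending): [8]
Then reverse, serve below (descending): [5, 4, 3, 1]

Answer: 8, 5, 4, 3, 1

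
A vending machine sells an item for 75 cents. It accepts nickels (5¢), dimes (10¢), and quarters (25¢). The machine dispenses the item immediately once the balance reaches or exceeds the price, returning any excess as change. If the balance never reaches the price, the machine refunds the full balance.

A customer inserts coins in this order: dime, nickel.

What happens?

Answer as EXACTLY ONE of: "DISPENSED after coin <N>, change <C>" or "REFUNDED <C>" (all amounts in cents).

Answer: REFUNDED 15

Derivation:
Price: 75¢
Coin 1 (dime, 10¢): balance = 10¢
Coin 2 (nickel, 5¢): balance = 15¢
All coins inserted, balance 15¢ < price 75¢ → REFUND 15¢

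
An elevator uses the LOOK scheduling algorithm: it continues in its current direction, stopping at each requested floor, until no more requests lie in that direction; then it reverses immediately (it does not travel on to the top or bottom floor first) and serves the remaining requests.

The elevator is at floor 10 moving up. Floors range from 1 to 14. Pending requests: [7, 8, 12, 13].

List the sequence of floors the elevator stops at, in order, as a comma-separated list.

Answer: 12, 13, 8, 7

Derivation:
Current: 10, moving UP
Serve above first (ascending): [12, 13]
Then reverse, serve below (descending): [8, 7]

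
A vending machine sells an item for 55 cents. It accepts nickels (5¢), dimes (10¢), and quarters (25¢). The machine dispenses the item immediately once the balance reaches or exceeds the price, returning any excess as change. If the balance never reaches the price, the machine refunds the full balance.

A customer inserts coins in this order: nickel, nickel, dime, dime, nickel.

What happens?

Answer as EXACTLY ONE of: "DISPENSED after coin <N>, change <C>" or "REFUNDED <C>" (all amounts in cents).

Answer: REFUNDED 35

Derivation:
Price: 55¢
Coin 1 (nickel, 5¢): balance = 5¢
Coin 2 (nickel, 5¢): balance = 10¢
Coin 3 (dime, 10¢): balance = 20¢
Coin 4 (dime, 10¢): balance = 30¢
Coin 5 (nickel, 5¢): balance = 35¢
All coins inserted, balance 35¢ < price 55¢ → REFUND 35¢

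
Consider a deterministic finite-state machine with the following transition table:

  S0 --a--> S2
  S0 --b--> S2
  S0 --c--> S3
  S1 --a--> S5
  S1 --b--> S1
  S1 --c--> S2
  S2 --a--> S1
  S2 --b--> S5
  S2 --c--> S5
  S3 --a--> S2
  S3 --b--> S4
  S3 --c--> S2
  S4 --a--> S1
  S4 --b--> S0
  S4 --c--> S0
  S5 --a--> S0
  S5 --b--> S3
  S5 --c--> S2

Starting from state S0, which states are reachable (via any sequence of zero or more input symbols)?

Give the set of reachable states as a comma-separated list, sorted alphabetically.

Answer: S0, S1, S2, S3, S4, S5

Derivation:
BFS from S0:
  visit S0: S0--a-->S2 (new), S0--b-->S2 (seen), S0--c-->S3 (new)
  visit S2: S2--a-->S1 (new), S2--b-->S5 (new), S2--c-->S5 (seen)
  visit S3: S3--a-->S2 (seen), S3--b-->S4 (new), S3--c-->S2 (seen)
  visit S1: S1--a-->S5 (seen), S1--b-->S1 (seen), S1--c-->S2 (seen)
  visit S5: S5--a-->S0 (seen), S5--b-->S3 (seen), S5--c-->S2 (seen)
  visit S4: S4--a-->S1 (seen), S4--b-->S0 (seen), S4--c-->S0 (seen)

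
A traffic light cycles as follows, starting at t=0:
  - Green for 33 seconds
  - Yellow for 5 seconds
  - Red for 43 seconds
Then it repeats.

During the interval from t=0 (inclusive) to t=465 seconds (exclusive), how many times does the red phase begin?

Cycle = 33+5+43 = 81s
red phase starts at t = k*81 + 38 for k=0,1,2,...
Need k*81+38 < 465 → k < 5.272
k ∈ {0, ..., 5} → 6 starts

Answer: 6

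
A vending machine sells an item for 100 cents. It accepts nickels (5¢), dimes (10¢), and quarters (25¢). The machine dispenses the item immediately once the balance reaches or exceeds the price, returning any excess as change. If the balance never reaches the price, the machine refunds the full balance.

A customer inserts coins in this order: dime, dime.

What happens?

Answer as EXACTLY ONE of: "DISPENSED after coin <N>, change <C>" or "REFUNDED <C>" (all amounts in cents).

Answer: REFUNDED 20

Derivation:
Price: 100¢
Coin 1 (dime, 10¢): balance = 10¢
Coin 2 (dime, 10¢): balance = 20¢
All coins inserted, balance 20¢ < price 100¢ → REFUND 20¢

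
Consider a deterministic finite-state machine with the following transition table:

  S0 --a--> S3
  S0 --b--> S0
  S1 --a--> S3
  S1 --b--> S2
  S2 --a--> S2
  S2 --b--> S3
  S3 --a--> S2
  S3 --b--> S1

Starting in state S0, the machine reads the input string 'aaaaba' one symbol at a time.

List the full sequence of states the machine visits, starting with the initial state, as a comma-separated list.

Start: S0
  read 'a': S0 --a--> S3
  read 'a': S3 --a--> S2
  read 'a': S2 --a--> S2
  read 'a': S2 --a--> S2
  read 'b': S2 --b--> S3
  read 'a': S3 --a--> S2

Answer: S0, S3, S2, S2, S2, S3, S2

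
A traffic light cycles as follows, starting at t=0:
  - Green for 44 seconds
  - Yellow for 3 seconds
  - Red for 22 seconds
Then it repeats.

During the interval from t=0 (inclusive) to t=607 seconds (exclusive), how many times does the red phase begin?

Cycle = 44+3+22 = 69s
red phase starts at t = k*69 + 47 for k=0,1,2,...
Need k*69+47 < 607 → k < 8.116
k ∈ {0, ..., 8} → 9 starts

Answer: 9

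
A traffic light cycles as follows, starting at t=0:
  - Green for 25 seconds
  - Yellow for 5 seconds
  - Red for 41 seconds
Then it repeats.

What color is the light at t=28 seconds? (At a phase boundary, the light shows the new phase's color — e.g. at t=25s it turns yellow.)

Cycle length = 25 + 5 + 41 = 71s
t = 28, phase_t = 28 mod 71 = 28
25 <= 28 < 30 (yellow end) → YELLOW

Answer: yellow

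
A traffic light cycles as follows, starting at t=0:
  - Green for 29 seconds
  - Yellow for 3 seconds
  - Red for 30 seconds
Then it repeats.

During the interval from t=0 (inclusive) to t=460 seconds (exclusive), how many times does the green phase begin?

Cycle = 29+3+30 = 62s
green phase starts at t = k*62 + 0 for k=0,1,2,...
Need k*62+0 < 460 → k < 7.419
k ∈ {0, ..., 7} → 8 starts

Answer: 8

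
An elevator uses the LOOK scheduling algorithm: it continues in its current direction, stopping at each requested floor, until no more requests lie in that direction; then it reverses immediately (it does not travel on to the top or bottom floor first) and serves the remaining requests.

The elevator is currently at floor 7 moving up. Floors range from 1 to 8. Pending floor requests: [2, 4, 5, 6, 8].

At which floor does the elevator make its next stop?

Answer: 8

Derivation:
Current floor: 7, direction: up
Requests above: [8]
Requests below: [2, 4, 5, 6]
Moving up and requests lie above → nearest above is min([8]) = 8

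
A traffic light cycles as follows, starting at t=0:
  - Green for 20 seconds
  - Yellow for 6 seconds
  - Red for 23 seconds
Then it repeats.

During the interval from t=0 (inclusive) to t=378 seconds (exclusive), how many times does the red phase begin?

Cycle = 20+6+23 = 49s
red phase starts at t = k*49 + 26 for k=0,1,2,...
Need k*49+26 < 378 → k < 7.184
k ∈ {0, ..., 7} → 8 starts

Answer: 8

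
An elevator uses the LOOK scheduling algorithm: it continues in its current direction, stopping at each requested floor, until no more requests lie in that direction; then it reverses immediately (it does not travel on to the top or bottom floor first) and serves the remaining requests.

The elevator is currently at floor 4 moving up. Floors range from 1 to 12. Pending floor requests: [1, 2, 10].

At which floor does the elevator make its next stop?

Answer: 10

Derivation:
Current floor: 4, direction: up
Requests above: [10]
Requests below: [1, 2]
Moving up and requests lie above → nearest above is min([10]) = 10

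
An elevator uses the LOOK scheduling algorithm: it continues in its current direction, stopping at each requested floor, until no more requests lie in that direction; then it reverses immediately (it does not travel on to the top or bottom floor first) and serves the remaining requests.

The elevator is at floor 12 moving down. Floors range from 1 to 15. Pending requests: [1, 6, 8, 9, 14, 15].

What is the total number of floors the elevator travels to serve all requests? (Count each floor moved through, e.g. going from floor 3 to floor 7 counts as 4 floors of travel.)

Start at floor 12 moving down, LOOK stop order: [9, 8, 6, 1, 14, 15]
  12 → 9: |9-12| = 3, total = 3
  9 → 8: |8-9| = 1, total = 4
  8 → 6: |6-8| = 2, total = 6
  6 → 1: |1-6| = 5, total = 11
  1 → 14: |14-1| = 13, total = 24
  14 → 15: |15-14| = 1, total = 25

Answer: 25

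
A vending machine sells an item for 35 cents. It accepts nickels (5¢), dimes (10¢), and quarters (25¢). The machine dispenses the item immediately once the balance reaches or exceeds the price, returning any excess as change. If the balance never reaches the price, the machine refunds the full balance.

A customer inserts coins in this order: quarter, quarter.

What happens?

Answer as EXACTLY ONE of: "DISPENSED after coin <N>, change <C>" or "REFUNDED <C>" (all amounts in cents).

Answer: DISPENSED after coin 2, change 15

Derivation:
Price: 35¢
Coin 1 (quarter, 25¢): balance = 25¢
Coin 2 (quarter, 25¢): balance = 50¢
  → balance >= price → DISPENSE, change = 50 - 35 = 15¢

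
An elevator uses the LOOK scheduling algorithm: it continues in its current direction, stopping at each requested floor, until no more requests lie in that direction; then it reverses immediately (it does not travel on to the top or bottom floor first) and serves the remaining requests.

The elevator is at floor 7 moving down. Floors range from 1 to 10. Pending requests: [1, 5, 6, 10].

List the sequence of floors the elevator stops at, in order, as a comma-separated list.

Answer: 6, 5, 1, 10

Derivation:
Current: 7, moving DOWN
Serve below first (descending): [6, 5, 1]
Then reverse, serve above (ascending): [10]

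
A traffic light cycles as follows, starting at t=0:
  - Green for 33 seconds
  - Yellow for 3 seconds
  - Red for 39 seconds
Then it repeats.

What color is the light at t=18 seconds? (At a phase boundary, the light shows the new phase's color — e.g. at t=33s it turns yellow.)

Cycle length = 33 + 3 + 39 = 75s
t = 18, phase_t = 18 mod 75 = 18
18 < 33 (green end) → GREEN

Answer: green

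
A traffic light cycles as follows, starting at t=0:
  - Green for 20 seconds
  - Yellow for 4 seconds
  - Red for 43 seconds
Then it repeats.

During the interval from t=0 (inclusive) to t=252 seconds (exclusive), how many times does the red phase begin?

Cycle = 20+4+43 = 67s
red phase starts at t = k*67 + 24 for k=0,1,2,...
Need k*67+24 < 252 → k < 3.403
k ∈ {0, ..., 3} → 4 starts

Answer: 4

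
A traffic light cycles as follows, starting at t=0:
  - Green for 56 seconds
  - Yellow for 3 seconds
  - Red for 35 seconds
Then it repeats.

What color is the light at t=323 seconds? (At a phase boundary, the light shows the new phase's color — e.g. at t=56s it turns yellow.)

Answer: green

Derivation:
Cycle length = 56 + 3 + 35 = 94s
t = 323, phase_t = 323 mod 94 = 41
41 < 56 (green end) → GREEN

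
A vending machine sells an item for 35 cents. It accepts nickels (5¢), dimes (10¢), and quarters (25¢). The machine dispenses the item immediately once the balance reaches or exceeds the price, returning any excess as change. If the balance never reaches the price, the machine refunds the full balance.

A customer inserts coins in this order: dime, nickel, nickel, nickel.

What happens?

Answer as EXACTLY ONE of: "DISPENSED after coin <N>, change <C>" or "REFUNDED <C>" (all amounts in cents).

Answer: REFUNDED 25

Derivation:
Price: 35¢
Coin 1 (dime, 10¢): balance = 10¢
Coin 2 (nickel, 5¢): balance = 15¢
Coin 3 (nickel, 5¢): balance = 20¢
Coin 4 (nickel, 5¢): balance = 25¢
All coins inserted, balance 25¢ < price 35¢ → REFUND 25¢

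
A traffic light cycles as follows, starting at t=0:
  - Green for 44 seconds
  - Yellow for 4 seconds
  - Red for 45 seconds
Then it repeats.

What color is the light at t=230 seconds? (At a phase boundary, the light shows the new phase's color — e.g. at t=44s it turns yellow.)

Cycle length = 44 + 4 + 45 = 93s
t = 230, phase_t = 230 mod 93 = 44
44 <= 44 < 48 (yellow end) → YELLOW

Answer: yellow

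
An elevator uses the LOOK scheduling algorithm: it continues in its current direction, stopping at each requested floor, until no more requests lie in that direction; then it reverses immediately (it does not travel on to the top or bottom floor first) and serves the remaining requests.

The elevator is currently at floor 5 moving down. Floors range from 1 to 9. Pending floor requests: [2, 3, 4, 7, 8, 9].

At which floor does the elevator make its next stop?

Current floor: 5, direction: down
Requests above: [7, 8, 9]
Requests below: [2, 3, 4]
Moving down and requests lie below → nearest below is max([2, 3, 4]) = 4

Answer: 4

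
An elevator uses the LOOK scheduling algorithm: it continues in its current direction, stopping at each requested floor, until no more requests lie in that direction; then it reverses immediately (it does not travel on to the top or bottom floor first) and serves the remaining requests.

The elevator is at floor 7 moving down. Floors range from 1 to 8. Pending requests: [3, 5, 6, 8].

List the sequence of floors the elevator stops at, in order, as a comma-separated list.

Answer: 6, 5, 3, 8

Derivation:
Current: 7, moving DOWN
Serve below first (descending): [6, 5, 3]
Then reverse, serve above (ascending): [8]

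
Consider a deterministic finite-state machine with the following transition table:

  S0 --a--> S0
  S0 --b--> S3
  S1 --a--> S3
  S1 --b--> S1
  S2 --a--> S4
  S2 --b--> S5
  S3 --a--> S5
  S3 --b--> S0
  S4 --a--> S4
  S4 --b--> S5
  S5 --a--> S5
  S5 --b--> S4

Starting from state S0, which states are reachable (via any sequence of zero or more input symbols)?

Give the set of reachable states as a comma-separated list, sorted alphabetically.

Answer: S0, S3, S4, S5

Derivation:
BFS from S0:
  visit S0: S0--a-->S0 (seen), S0--b-->S3 (new)
  visit S3: S3--a-->S5 (new), S3--b-->S0 (seen)
  visit S5: S5--a-->S5 (seen), S5--b-->S4 (new)
  visit S4: S4--a-->S4 (seen), S4--b-->S5 (seen)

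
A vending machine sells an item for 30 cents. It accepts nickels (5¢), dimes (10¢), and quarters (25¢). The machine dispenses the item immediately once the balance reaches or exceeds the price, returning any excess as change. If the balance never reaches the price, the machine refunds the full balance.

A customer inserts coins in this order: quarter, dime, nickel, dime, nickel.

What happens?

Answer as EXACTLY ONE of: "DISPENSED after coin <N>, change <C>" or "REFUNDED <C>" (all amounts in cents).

Answer: DISPENSED after coin 2, change 5

Derivation:
Price: 30¢
Coin 1 (quarter, 25¢): balance = 25¢
Coin 2 (dime, 10¢): balance = 35¢
  → balance >= price → DISPENSE, change = 35 - 30 = 5¢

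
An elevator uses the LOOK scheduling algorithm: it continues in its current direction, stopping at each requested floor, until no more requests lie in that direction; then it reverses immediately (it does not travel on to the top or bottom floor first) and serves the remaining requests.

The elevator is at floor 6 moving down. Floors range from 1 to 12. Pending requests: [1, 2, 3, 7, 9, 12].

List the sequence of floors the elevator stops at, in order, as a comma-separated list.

Answer: 3, 2, 1, 7, 9, 12

Derivation:
Current: 6, moving DOWN
Serve below first (descending): [3, 2, 1]
Then reverse, serve above (ascending): [7, 9, 12]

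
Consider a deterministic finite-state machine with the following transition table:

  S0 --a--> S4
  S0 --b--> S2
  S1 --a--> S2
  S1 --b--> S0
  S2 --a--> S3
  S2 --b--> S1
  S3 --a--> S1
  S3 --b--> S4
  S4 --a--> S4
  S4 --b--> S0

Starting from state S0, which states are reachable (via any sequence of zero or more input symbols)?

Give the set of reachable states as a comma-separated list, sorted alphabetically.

Answer: S0, S1, S2, S3, S4

Derivation:
BFS from S0:
  visit S0: S0--a-->S4 (new), S0--b-->S2 (new)
  visit S4: S4--a-->S4 (seen), S4--b-->S0 (seen)
  visit S2: S2--a-->S3 (new), S2--b-->S1 (new)
  visit S3: S3--a-->S1 (seen), S3--b-->S4 (seen)
  visit S1: S1--a-->S2 (seen), S1--b-->S0 (seen)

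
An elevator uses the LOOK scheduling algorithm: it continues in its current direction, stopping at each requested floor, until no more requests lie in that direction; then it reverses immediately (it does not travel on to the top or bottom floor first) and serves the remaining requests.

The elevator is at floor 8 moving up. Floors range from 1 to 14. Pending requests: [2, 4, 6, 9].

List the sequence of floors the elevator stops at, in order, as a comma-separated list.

Current: 8, moving UP
Serve above first (ascending): [9]
Then reverse, serve below (descending): [6, 4, 2]

Answer: 9, 6, 4, 2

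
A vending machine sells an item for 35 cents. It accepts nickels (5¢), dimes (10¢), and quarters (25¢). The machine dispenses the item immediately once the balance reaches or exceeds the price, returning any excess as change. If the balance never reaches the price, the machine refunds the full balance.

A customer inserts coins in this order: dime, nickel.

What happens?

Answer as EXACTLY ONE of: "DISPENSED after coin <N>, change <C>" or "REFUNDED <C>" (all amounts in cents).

Answer: REFUNDED 15

Derivation:
Price: 35¢
Coin 1 (dime, 10¢): balance = 10¢
Coin 2 (nickel, 5¢): balance = 15¢
All coins inserted, balance 15¢ < price 35¢ → REFUND 15¢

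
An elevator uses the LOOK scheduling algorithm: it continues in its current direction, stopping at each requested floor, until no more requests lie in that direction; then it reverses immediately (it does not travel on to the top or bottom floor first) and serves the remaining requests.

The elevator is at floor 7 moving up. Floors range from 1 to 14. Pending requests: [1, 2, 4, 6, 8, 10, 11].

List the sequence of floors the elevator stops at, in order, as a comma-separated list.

Answer: 8, 10, 11, 6, 4, 2, 1

Derivation:
Current: 7, moving UP
Serve above first (ascending): [8, 10, 11]
Then reverse, serve below (descending): [6, 4, 2, 1]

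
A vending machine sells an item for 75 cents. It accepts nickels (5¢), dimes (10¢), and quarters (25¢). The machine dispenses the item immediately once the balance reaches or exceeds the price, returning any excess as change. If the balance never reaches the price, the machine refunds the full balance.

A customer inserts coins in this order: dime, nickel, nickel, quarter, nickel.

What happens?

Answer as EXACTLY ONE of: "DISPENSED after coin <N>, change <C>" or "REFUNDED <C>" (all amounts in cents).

Price: 75¢
Coin 1 (dime, 10¢): balance = 10¢
Coin 2 (nickel, 5¢): balance = 15¢
Coin 3 (nickel, 5¢): balance = 20¢
Coin 4 (quarter, 25¢): balance = 45¢
Coin 5 (nickel, 5¢): balance = 50¢
All coins inserted, balance 50¢ < price 75¢ → REFUND 50¢

Answer: REFUNDED 50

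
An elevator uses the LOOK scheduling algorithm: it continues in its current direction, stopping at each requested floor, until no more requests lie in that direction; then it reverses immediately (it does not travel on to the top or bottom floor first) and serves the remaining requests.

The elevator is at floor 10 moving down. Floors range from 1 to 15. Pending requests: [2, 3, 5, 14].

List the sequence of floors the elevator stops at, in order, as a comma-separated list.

Answer: 5, 3, 2, 14

Derivation:
Current: 10, moving DOWN
Serve below first (descending): [5, 3, 2]
Then reverse, serve above (ascending): [14]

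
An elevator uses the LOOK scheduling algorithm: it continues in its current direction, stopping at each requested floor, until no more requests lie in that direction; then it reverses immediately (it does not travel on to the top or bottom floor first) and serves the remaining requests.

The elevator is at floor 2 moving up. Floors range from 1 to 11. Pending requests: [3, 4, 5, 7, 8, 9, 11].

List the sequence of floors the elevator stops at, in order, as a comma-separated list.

Answer: 3, 4, 5, 7, 8, 9, 11

Derivation:
Current: 2, moving UP
Serve above first (ascending): [3, 4, 5, 7, 8, 9, 11]
Then reverse, serve below (descending): []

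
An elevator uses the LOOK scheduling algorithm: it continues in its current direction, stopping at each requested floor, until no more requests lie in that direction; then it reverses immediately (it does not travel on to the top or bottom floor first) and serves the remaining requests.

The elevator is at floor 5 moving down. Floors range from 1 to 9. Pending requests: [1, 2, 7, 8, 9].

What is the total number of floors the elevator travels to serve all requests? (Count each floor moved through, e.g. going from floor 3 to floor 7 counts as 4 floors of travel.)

Answer: 12

Derivation:
Start at floor 5 moving down, LOOK stop order: [2, 1, 7, 8, 9]
  5 → 2: |2-5| = 3, total = 3
  2 → 1: |1-2| = 1, total = 4
  1 → 7: |7-1| = 6, total = 10
  7 → 8: |8-7| = 1, total = 11
  8 → 9: |9-8| = 1, total = 12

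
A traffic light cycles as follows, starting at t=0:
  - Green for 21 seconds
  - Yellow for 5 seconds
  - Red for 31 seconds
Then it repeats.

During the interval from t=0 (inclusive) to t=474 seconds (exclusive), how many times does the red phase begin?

Answer: 8

Derivation:
Cycle = 21+5+31 = 57s
red phase starts at t = k*57 + 26 for k=0,1,2,...
Need k*57+26 < 474 → k < 7.860
k ∈ {0, ..., 7} → 8 starts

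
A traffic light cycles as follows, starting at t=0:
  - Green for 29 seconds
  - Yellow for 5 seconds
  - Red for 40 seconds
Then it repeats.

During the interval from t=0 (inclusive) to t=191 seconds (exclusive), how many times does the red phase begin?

Answer: 3

Derivation:
Cycle = 29+5+40 = 74s
red phase starts at t = k*74 + 34 for k=0,1,2,...
Need k*74+34 < 191 → k < 2.122
k ∈ {0, ..., 2} → 3 starts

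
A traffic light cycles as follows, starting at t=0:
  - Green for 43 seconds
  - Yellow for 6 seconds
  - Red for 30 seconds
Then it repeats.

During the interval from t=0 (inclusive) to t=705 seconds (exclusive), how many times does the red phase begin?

Answer: 9

Derivation:
Cycle = 43+6+30 = 79s
red phase starts at t = k*79 + 49 for k=0,1,2,...
Need k*79+49 < 705 → k < 8.304
k ∈ {0, ..., 8} → 9 starts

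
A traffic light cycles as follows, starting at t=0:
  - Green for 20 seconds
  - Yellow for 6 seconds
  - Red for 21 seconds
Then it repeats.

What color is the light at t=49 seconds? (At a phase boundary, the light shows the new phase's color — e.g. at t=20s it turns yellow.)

Answer: green

Derivation:
Cycle length = 20 + 6 + 21 = 47s
t = 49, phase_t = 49 mod 47 = 2
2 < 20 (green end) → GREEN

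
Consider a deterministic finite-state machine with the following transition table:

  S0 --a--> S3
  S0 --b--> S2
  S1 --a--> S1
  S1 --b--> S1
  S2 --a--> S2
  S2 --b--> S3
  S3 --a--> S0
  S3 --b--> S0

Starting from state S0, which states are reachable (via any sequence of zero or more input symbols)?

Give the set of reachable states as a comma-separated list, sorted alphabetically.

Answer: S0, S2, S3

Derivation:
BFS from S0:
  visit S0: S0--a-->S3 (new), S0--b-->S2 (new)
  visit S3: S3--a-->S0 (seen), S3--b-->S0 (seen)
  visit S2: S2--a-->S2 (seen), S2--b-->S3 (seen)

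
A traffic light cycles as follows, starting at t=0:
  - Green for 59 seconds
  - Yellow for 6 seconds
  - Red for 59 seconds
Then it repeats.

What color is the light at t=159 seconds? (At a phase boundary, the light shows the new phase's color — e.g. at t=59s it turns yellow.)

Cycle length = 59 + 6 + 59 = 124s
t = 159, phase_t = 159 mod 124 = 35
35 < 59 (green end) → GREEN

Answer: green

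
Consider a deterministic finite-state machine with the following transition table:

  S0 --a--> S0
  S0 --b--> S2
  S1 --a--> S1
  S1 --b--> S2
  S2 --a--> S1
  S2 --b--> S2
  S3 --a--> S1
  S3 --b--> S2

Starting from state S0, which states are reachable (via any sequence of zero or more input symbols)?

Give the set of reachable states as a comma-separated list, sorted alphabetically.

BFS from S0:
  visit S0: S0--a-->S0 (seen), S0--b-->S2 (new)
  visit S2: S2--a-->S1 (new), S2--b-->S2 (seen)
  visit S1: S1--a-->S1 (seen), S1--b-->S2 (seen)

Answer: S0, S1, S2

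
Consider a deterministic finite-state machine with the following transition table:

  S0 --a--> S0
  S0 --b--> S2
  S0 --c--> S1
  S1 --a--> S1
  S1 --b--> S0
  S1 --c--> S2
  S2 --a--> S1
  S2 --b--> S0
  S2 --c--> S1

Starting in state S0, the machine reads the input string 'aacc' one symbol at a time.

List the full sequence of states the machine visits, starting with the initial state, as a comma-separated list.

Answer: S0, S0, S0, S1, S2

Derivation:
Start: S0
  read 'a': S0 --a--> S0
  read 'a': S0 --a--> S0
  read 'c': S0 --c--> S1
  read 'c': S1 --c--> S2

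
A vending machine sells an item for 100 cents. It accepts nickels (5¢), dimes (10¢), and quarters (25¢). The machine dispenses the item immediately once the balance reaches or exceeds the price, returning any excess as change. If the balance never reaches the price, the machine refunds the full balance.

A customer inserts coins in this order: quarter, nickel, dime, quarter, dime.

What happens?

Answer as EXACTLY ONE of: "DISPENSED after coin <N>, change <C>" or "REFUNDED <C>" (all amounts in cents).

Price: 100¢
Coin 1 (quarter, 25¢): balance = 25¢
Coin 2 (nickel, 5¢): balance = 30¢
Coin 3 (dime, 10¢): balance = 40¢
Coin 4 (quarter, 25¢): balance = 65¢
Coin 5 (dime, 10¢): balance = 75¢
All coins inserted, balance 75¢ < price 100¢ → REFUND 75¢

Answer: REFUNDED 75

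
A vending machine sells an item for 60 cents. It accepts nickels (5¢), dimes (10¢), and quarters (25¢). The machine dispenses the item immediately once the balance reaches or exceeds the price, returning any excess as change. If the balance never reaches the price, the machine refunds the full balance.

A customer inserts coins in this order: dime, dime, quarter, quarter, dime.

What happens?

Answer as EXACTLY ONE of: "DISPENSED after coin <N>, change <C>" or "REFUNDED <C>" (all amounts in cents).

Price: 60¢
Coin 1 (dime, 10¢): balance = 10¢
Coin 2 (dime, 10¢): balance = 20¢
Coin 3 (quarter, 25¢): balance = 45¢
Coin 4 (quarter, 25¢): balance = 70¢
  → balance >= price → DISPENSE, change = 70 - 60 = 10¢

Answer: DISPENSED after coin 4, change 10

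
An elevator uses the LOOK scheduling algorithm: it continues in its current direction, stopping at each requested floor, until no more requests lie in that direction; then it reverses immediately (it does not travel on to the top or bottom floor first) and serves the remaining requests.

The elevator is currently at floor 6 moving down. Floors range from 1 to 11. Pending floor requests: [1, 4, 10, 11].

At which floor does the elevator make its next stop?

Current floor: 6, direction: down
Requests above: [10, 11]
Requests below: [1, 4]
Moving down and requests lie below → nearest below is max([1, 4]) = 4

Answer: 4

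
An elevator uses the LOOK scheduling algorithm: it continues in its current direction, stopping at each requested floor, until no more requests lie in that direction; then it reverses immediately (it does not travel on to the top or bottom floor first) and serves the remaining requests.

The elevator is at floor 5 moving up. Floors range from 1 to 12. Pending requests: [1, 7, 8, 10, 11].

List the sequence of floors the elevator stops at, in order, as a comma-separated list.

Current: 5, moving UP
Serve above first (ascending): [7, 8, 10, 11]
Then reverse, serve below (descending): [1]

Answer: 7, 8, 10, 11, 1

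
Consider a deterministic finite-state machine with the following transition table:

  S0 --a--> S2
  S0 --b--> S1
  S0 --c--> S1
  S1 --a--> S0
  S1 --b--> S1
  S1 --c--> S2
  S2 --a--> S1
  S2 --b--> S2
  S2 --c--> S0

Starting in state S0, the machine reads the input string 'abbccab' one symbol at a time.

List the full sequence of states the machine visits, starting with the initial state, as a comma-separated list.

Start: S0
  read 'a': S0 --a--> S2
  read 'b': S2 --b--> S2
  read 'b': S2 --b--> S2
  read 'c': S2 --c--> S0
  read 'c': S0 --c--> S1
  read 'a': S1 --a--> S0
  read 'b': S0 --b--> S1

Answer: S0, S2, S2, S2, S0, S1, S0, S1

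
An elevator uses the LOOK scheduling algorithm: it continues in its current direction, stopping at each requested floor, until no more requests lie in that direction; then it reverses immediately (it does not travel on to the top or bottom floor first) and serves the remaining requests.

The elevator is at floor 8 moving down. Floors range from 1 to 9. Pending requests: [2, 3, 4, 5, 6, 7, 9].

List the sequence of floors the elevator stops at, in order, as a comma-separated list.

Current: 8, moving DOWN
Serve below first (descending): [7, 6, 5, 4, 3, 2]
Then reverse, serve above (ascending): [9]

Answer: 7, 6, 5, 4, 3, 2, 9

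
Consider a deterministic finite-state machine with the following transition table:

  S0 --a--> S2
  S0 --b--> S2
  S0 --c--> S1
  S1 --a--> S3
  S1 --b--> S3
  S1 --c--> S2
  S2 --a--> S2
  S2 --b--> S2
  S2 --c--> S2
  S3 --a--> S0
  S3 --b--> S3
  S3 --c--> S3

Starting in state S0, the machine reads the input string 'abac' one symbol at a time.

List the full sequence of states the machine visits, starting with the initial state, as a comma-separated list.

Answer: S0, S2, S2, S2, S2

Derivation:
Start: S0
  read 'a': S0 --a--> S2
  read 'b': S2 --b--> S2
  read 'a': S2 --a--> S2
  read 'c': S2 --c--> S2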